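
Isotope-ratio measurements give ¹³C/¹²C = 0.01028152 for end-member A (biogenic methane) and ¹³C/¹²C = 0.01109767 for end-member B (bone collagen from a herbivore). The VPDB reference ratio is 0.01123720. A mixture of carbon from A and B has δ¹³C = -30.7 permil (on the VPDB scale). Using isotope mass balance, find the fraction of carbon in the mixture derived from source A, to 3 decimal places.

δ_A = (0.01028152/0.01123720 − 1)×1000 = (0.914954 − 1)×1000 = -85.046 permil
δ_B = (0.01109767/0.01123720 − 1)×1000 = (0.987583 − 1)×1000 = -12.417 permil
f_A = (δ_mix − δ_B)/(δ_A − δ_B) = (-30.7 − (-12.417))/(-85.046 − (-12.417))
f_A = -18.283 / -72.629 = 0.2517

0.252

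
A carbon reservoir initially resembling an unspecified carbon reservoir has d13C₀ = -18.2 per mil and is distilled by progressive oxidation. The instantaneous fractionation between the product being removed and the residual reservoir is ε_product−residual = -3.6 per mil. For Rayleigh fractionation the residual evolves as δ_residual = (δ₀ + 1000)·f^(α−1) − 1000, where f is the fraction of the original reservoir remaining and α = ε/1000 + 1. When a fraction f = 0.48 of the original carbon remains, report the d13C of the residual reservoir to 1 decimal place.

-15.6 per mil

Rayleigh residual: δ_res = (δ₀ + 1000)·f^(α−1) − 1000
α = ε/1000 + 1 = 0.99640, so α − 1 = -0.00360
f^(α−1) = 0.48^(-0.00360) = 1.002646
δ_res = (-18.2 + 1000) × 1.002646 − 1000 = 984.398 − 1000 = -15.60 per mil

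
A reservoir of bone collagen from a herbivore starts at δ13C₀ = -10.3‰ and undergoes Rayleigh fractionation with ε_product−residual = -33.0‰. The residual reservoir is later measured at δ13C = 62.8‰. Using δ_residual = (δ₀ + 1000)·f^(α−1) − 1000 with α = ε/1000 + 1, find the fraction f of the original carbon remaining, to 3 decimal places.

0.115

α − 1 = ε/1000 = -0.0330
(δ_res + 1000)/(δ₀ + 1000) = (62.8 + 1000)/(-10.3 + 1000) = 1062.8/989.7 = 1.073861
f = 1.073861^(1/-0.0330) = exp(ln(1.073861)/-0.0330) = exp(0.07126/-0.0330)
f = exp(-2.1594) = 0.1154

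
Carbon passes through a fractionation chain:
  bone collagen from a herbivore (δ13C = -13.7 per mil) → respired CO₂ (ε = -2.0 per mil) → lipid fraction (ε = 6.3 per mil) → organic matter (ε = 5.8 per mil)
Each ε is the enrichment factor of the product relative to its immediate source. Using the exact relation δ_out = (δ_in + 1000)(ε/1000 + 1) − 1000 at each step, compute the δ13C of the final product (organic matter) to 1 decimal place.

step 1: δ = (-13.70 + 1000)·(-2.0/1000 + 1) − 1000 = -15.67 per mil
step 2: δ = (-15.67 + 1000)·(6.3/1000 + 1) − 1000 = -9.47 per mil
step 3: δ = (-9.47 + 1000)·(5.8/1000 + 1) − 1000 = -3.73 per mil

-3.7 per mil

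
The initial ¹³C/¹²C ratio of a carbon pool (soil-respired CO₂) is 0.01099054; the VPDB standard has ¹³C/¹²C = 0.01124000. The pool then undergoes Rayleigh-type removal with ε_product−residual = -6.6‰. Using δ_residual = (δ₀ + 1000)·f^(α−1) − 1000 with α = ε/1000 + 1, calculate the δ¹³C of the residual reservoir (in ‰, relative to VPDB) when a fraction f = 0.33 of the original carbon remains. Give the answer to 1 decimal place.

-15.0‰

δ₀ = (0.01099054/0.01124000 − 1)×1000 = (0.977806 − 1)×1000 = -22.194‰
α − 1 = ε/1000 = -0.0066
f^(α−1) = 0.33^(-0.0066) = 1.007344
δ_res = (-22.194 + 1000) × 1.007344 − 1000 = 984.987 − 1000 = -15.01‰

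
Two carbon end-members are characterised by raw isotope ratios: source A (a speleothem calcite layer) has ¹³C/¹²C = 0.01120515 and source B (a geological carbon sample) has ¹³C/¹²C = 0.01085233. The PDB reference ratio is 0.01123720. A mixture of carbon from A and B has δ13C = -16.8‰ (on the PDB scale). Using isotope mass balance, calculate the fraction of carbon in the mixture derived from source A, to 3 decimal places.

0.556

δ_A = (0.01120515/0.01123720 − 1)×1000 = (0.997148 − 1)×1000 = -2.852‰
δ_B = (0.01085233/0.01123720 − 1)×1000 = (0.965750 − 1)×1000 = -34.250‰
f_A = (δ_mix − δ_B)/(δ_A − δ_B) = (-16.8 − (-34.250))/(-2.852 − (-34.250))
f_A = 17.450 / 31.398 = 0.5558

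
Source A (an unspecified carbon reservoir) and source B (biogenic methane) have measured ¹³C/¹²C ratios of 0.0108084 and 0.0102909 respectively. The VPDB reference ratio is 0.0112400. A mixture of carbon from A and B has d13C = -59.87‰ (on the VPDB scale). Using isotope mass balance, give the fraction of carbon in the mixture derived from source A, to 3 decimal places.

δ_A = (0.0108084/0.0112400 − 1)×1000 = (0.961601 − 1)×1000 = -38.399‰
δ_B = (0.0102909/0.0112400 − 1)×1000 = (0.915560 − 1)×1000 = -84.440‰
f_A = (δ_mix − δ_B)/(δ_A − δ_B) = (-59.87 − (-84.440))/(-38.399 − (-84.440))
f_A = 24.570 / 46.041 = 0.5336

0.534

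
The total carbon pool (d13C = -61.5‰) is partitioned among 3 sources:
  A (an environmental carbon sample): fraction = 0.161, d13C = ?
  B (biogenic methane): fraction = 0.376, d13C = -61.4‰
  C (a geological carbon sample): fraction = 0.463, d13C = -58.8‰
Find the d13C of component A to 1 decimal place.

Isotope mass balance: δ_bulk = Σ fᵢ·δᵢ.
-61.5 = 0.161×δ_A + 0.376×(-61.4) + 0.463×(-58.8)
0.161·δ_A = -61.5 − (-50.311) = -11.189
δ_A = -11.189 / 0.161 = -69.50‰

-69.5‰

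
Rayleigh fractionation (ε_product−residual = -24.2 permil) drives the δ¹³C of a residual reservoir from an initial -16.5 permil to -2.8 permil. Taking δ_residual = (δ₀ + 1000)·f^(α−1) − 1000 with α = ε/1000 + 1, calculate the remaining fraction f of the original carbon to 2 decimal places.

0.56

α − 1 = ε/1000 = -0.0242
(δ_res + 1000)/(δ₀ + 1000) = (-2.8 + 1000)/(-16.5 + 1000) = 997.2/983.5 = 1.013930
f = 1.013930^(1/-0.0242) = exp(ln(1.013930)/-0.0242) = exp(0.01383/-0.0242)
f = exp(-0.5716) = 0.5646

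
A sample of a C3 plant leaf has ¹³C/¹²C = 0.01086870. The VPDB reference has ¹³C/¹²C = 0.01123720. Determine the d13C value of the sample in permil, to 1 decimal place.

d13C = (R_sample / R_standard − 1) × 1000
R_sample / R_standard = 0.01086870 / 0.01123720 = 0.967207
d13C = (0.967207 − 1) × 1000 = -32.79 permil

-32.8 permil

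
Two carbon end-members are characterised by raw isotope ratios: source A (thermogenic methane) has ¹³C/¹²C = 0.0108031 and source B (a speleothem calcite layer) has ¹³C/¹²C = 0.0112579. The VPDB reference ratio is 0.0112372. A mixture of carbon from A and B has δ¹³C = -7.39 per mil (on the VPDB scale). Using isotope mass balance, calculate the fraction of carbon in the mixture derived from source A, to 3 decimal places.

δ_A = (0.0108031/0.0112372 − 1)×1000 = (0.961369 − 1)×1000 = -38.631 per mil
δ_B = (0.0112579/0.0112372 − 1)×1000 = (1.001842 − 1)×1000 = 1.842 per mil
f_A = (δ_mix − δ_B)/(δ_A − δ_B) = (-7.39 − (1.842))/(-38.631 − (1.842))
f_A = -9.232 / -40.473 = 0.2281

0.228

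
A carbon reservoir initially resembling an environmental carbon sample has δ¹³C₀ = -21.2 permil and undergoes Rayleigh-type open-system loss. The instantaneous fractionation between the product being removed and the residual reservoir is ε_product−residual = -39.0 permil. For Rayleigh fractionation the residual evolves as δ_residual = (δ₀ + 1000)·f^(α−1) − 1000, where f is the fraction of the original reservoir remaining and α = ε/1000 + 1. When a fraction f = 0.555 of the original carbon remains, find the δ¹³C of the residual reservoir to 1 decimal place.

1.5 permil

Rayleigh residual: δ_res = (δ₀ + 1000)·f^(α−1) − 1000
α = ε/1000 + 1 = 0.96100, so α − 1 = -0.03900
f^(α−1) = 0.555^(-0.03900) = 1.023228
δ_res = (-21.2 + 1000) × 1.023228 − 1000 = 1001.536 − 1000 = 1.54 permil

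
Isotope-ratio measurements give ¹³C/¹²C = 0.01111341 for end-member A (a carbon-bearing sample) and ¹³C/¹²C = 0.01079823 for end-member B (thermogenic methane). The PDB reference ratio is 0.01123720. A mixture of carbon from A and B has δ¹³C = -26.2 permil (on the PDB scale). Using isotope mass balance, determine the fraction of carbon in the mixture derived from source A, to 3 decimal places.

δ_A = (0.01111341/0.01123720 − 1)×1000 = (0.988984 − 1)×1000 = -11.016 permil
δ_B = (0.01079823/0.01123720 − 1)×1000 = (0.960936 − 1)×1000 = -39.064 permil
f_A = (δ_mix − δ_B)/(δ_A − δ_B) = (-26.2 − (-39.064))/(-11.016 − (-39.064))
f_A = 12.864 / 28.048 = 0.4586

0.459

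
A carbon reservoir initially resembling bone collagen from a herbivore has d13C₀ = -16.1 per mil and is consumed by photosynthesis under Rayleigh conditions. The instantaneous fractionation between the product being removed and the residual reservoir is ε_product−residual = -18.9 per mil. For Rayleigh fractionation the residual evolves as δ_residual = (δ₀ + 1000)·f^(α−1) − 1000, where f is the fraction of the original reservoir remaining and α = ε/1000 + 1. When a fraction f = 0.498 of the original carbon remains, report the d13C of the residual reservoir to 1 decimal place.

Rayleigh residual: δ_res = (δ₀ + 1000)·f^(α−1) − 1000
α = ε/1000 + 1 = 0.98110, so α − 1 = -0.01890
f^(α−1) = 0.498^(-0.01890) = 1.013263
δ_res = (-16.1 + 1000) × 1.013263 − 1000 = 996.950 − 1000 = -3.05 per mil

-3.1 per mil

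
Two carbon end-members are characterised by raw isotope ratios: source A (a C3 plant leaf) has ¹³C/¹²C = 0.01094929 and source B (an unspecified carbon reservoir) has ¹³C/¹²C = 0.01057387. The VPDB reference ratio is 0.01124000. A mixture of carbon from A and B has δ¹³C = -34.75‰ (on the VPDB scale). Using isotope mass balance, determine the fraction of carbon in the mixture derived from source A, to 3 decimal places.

0.734

δ_A = (0.01094929/0.01124000 − 1)×1000 = (0.974136 − 1)×1000 = -25.864‰
δ_B = (0.01057387/0.01124000 − 1)×1000 = (0.940736 − 1)×1000 = -59.264‰
f_A = (δ_mix − δ_B)/(δ_A − δ_B) = (-34.75 − (-59.264))/(-25.864 − (-59.264))
f_A = 24.514 / 33.400 = 0.7340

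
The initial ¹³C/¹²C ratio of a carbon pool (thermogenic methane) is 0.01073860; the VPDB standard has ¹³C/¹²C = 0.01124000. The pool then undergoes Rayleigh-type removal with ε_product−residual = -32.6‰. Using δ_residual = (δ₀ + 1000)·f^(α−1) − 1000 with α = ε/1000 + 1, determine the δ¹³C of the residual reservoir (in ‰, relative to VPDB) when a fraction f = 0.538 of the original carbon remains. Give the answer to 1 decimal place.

-25.1‰

δ₀ = (0.01073860/0.01124000 − 1)×1000 = (0.955391 − 1)×1000 = -44.609‰
α − 1 = ε/1000 = -0.0326
f^(α−1) = 0.538^(-0.0326) = 1.020414
δ_res = (-44.609 + 1000) × 1.020414 − 1000 = 974.895 − 1000 = -25.10‰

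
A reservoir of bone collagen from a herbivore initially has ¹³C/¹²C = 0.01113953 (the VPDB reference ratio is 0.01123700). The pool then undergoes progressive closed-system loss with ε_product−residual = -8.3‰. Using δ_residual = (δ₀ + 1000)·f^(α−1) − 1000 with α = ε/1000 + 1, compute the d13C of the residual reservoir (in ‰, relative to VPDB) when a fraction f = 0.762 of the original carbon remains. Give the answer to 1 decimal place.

-6.4‰

δ₀ = (0.01113953/0.01123700 − 1)×1000 = (0.991326 − 1)×1000 = -8.674‰
α − 1 = ε/1000 = -0.0083
f^(α−1) = 0.762^(-0.0083) = 1.002259
δ_res = (-8.674 + 1000) × 1.002259 − 1000 = 993.565 − 1000 = -6.44‰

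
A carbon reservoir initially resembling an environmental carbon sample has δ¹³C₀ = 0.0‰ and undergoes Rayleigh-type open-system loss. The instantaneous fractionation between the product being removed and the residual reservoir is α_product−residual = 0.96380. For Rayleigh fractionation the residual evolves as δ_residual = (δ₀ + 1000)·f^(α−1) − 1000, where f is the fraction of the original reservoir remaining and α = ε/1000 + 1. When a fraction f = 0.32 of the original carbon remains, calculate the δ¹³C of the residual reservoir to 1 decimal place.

Rayleigh residual: δ_res = (δ₀ + 1000)·f^(α−1) − 1000
α − 1 = -0.03620
f^(α−1) = 0.32^(-0.03620) = 1.042110
δ_res = (0.0 + 1000) × 1.042110 − 1000 = 1042.110 − 1000 = 42.11‰

42.1‰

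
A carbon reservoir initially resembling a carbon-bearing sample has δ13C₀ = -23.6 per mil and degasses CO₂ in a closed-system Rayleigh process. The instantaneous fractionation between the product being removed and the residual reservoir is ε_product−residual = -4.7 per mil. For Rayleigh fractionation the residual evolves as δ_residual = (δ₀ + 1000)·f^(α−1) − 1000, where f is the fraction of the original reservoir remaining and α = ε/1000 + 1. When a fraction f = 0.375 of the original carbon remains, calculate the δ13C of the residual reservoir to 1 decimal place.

Rayleigh residual: δ_res = (δ₀ + 1000)·f^(α−1) − 1000
α = ε/1000 + 1 = 0.99530, so α − 1 = -0.00470
f^(α−1) = 0.375^(-0.00470) = 1.004621
δ_res = (-23.6 + 1000) × 1.004621 − 1000 = 980.911 − 1000 = -19.09 per mil

-19.1 per mil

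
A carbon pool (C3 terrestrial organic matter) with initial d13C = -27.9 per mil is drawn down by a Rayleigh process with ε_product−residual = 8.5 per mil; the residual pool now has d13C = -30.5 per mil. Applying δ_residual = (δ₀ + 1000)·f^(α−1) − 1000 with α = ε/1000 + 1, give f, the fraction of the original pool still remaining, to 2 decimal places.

0.73

α − 1 = ε/1000 = 0.0085
(δ_res + 1000)/(δ₀ + 1000) = (-30.5 + 1000)/(-27.9 + 1000) = 969.5/972.1 = 0.997325
f = 0.997325^(1/0.0085) = exp(ln(0.997325)/0.0085) = exp(-0.00268/0.0085)
f = exp(-0.3151) = 0.7297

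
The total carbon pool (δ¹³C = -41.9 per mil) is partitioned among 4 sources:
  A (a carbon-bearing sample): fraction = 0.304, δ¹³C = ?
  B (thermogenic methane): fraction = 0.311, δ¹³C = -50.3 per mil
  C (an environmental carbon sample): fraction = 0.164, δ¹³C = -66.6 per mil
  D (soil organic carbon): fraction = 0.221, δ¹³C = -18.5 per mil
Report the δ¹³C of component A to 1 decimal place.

-37.0 per mil

Isotope mass balance: δ_bulk = Σ fᵢ·δᵢ.
-41.9 = 0.304×δ_A + 0.311×(-50.3) + 0.164×(-66.6) + 0.221×(-18.5)
0.304·δ_A = -41.9 − (-30.654) = -11.246
δ_A = -11.246 / 0.304 = -36.99 per mil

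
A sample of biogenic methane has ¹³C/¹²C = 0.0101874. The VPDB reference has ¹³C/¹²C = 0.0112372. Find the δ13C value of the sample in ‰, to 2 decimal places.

-93.42‰

δ13C = (R_sample / R_standard − 1) × 1000
R_sample / R_standard = 0.0101874 / 0.0112372 = 0.906578
δ13C = (0.906578 − 1) × 1000 = -93.422‰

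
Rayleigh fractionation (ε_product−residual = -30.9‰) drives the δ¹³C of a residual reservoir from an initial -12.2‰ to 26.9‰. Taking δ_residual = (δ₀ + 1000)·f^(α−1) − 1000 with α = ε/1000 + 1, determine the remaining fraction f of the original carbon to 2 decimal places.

α − 1 = ε/1000 = -0.0309
(δ_res + 1000)/(δ₀ + 1000) = (26.9 + 1000)/(-12.2 + 1000) = 1026.9/987.8 = 1.039583
f = 1.039583^(1/-0.0309) = exp(ln(1.039583)/-0.0309) = exp(0.03882/-0.0309)
f = exp(-1.2563) = 0.2847

0.28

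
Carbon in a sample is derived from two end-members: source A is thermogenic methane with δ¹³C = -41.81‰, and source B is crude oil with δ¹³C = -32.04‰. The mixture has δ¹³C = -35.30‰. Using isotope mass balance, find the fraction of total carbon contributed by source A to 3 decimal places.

0.334

δ_mix = f_A·δ_A + (1 − f_A)·δ_B  ⇒  f_A = (δ_mix − δ_B)/(δ_A − δ_B)
f_A = (-35.30 − (-32.04)) / (-41.81 − (-32.04))
f_A = -3.26 / -9.77 = 0.3337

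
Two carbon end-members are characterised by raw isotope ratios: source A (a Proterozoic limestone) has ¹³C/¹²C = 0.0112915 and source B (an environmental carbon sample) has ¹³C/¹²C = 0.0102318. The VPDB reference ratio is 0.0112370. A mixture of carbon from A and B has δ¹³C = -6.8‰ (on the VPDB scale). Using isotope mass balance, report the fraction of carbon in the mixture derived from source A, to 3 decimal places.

δ_A = (0.0112915/0.0112370 − 1)×1000 = (1.004850 − 1)×1000 = 4.850‰
δ_B = (0.0102318/0.0112370 − 1)×1000 = (0.910546 − 1)×1000 = -89.454‰
f_A = (δ_mix − δ_B)/(δ_A − δ_B) = (-6.8 − (-89.454))/(4.850 − (-89.454))
f_A = 82.654 / 94.305 = 0.8765

0.876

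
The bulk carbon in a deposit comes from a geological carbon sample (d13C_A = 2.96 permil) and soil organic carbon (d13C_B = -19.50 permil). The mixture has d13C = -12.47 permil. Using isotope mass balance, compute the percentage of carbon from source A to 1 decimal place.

31.3%

δ_mix = f_A·δ_A + (1 − f_A)·δ_B  ⇒  f_A = (δ_mix − δ_B)/(δ_A − δ_B)
f_A = (-12.47 − (-19.50)) / (2.96 − (-19.50))
f_A = 7.03 / 22.46 = 0.3130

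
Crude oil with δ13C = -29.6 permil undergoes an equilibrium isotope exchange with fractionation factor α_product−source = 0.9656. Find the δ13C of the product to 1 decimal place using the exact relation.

-63.0 permil

δ_product = (δ_source + 1000)·α − 1000
δ_product = (-29.6 + 1000) × 0.9656 − 1000
δ_product = 937.018 − 1000 = -62.98 permil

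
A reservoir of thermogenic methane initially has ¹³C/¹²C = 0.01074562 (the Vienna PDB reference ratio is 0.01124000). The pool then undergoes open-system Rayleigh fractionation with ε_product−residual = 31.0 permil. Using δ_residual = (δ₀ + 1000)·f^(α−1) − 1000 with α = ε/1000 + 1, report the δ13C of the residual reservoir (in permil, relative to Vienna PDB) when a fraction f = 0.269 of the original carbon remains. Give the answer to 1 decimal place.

-82.1 permil

δ₀ = (0.01074562/0.01124000 − 1)×1000 = (0.956016 − 1)×1000 = -43.984 permil
α − 1 = ε/1000 = 0.0310
f^(α−1) = 0.269^(0.0310) = 0.960113
δ_res = (-43.984 + 1000) × 0.960113 − 1000 = 917.883 − 1000 = -82.12 permil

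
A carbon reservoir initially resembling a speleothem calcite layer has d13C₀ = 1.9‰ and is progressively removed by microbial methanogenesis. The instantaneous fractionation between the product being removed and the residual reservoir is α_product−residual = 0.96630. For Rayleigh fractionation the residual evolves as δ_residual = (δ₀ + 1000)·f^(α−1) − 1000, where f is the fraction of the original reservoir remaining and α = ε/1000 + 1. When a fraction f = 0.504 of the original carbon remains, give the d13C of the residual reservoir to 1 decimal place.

25.3‰

Rayleigh residual: δ_res = (δ₀ + 1000)·f^(α−1) − 1000
α − 1 = -0.03370
f^(α−1) = 0.504^(-0.03370) = 1.023359
δ_res = (1.9 + 1000) × 1.023359 − 1000 = 1025.304 − 1000 = 25.30‰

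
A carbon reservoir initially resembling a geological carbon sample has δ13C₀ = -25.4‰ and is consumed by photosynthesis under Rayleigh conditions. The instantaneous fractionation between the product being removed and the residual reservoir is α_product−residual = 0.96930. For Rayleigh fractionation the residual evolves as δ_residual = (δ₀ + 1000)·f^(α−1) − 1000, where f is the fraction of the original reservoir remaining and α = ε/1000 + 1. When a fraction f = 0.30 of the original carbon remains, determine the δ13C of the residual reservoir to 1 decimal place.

Rayleigh residual: δ_res = (δ₀ + 1000)·f^(α−1) − 1000
α − 1 = -0.03070
f^(α−1) = 0.30^(-0.03070) = 1.037654
δ_res = (-25.4 + 1000) × 1.037654 − 1000 = 1011.297 − 1000 = 11.30‰

11.3‰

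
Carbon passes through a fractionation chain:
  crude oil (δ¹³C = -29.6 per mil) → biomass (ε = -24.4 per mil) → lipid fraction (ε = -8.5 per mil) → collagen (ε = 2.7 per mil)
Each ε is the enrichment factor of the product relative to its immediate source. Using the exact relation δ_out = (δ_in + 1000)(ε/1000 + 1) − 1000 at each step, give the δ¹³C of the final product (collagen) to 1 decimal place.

step 1: δ = (-29.60 + 1000)·(-24.4/1000 + 1) − 1000 = -53.28 per mil
step 2: δ = (-53.28 + 1000)·(-8.5/1000 + 1) − 1000 = -61.32 per mil
step 3: δ = (-61.32 + 1000)·(2.7/1000 + 1) − 1000 = -58.79 per mil

-58.8 per mil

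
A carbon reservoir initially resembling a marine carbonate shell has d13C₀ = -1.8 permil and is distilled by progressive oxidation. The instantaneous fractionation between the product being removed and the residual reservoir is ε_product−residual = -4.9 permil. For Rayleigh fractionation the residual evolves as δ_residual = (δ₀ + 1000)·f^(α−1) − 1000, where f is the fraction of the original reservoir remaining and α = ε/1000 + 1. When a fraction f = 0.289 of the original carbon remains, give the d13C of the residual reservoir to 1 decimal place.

Rayleigh residual: δ_res = (δ₀ + 1000)·f^(α−1) − 1000
α = ε/1000 + 1 = 0.99510, so α − 1 = -0.00490
f^(α−1) = 0.289^(-0.00490) = 1.006101
δ_res = (-1.8 + 1000) × 1.006101 − 1000 = 1004.290 − 1000 = 4.29 permil

4.3 permil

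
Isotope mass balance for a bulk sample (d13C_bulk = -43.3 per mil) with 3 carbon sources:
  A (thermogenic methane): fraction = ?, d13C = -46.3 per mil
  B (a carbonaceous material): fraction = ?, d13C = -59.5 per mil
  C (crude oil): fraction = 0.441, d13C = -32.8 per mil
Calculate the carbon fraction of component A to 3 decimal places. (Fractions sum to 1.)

Let f_A and f_B be the unknown fractions; fractions sum to 1 so f_A + f_B = 0.559.
Mass balance: Σ fᵢ·δᵢ = δ_bulk ⇒ f_A·(-46.3) + f_B·(-59.5) = -43.3 − (-14.465) = -28.835
Substitute f_B = 0.559 − f_A:
f_A·(-46.3 − -59.5) = -28.835 − 0.559×(-59.5) = 4.425
f_A = 4.425 / 13.2 = 0.3352

0.335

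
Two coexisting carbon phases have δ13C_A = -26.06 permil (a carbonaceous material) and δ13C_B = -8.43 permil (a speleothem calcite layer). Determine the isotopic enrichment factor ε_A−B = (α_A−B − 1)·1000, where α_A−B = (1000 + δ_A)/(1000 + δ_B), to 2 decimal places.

-17.78 permil

α_A−B = (1000 + -26.06) / (1000 + -8.43) = 973.94 / 991.57 = 0.982220
ε_A−B = (0.982220 − 1) × 1000 = -17.780 permil
(The approximation ε ≈ δ_A − δ_B would give -17.63 permil.)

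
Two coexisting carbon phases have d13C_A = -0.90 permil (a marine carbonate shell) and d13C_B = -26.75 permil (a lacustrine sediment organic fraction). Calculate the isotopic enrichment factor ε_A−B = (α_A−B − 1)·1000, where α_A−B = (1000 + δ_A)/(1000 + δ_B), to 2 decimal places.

α_A−B = (1000 + -0.90) / (1000 + -26.75) = 999.10 / 973.25 = 1.026560
ε_A−B = (1.026560 − 1) × 1000 = 26.560 permil
(The approximation ε ≈ δ_A − δ_B would give 25.85 permil.)

26.56 permil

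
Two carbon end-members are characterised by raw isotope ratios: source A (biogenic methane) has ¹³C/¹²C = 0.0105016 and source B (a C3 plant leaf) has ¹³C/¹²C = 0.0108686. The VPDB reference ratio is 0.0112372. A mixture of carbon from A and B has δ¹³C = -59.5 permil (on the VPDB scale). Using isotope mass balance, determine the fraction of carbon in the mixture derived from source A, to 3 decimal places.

δ_A = (0.0105016/0.0112372 − 1)×1000 = (0.934539 − 1)×1000 = -65.461 permil
δ_B = (0.0108686/0.0112372 − 1)×1000 = (0.967198 − 1)×1000 = -32.802 permil
f_A = (δ_mix − δ_B)/(δ_A − δ_B) = (-59.5 − (-32.802))/(-65.461 − (-32.802))
f_A = -26.698 / -32.659 = 0.8175

0.817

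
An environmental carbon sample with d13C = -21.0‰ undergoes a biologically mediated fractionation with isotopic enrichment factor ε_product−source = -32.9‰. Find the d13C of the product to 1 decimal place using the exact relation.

-53.2‰

To first order, δ_product ≈ δ_source + ε = -53.9‰.
Exactly, δ_product = (δ_source + 1000)·(ε/1000 + 1) − 1000.
δ_product = (-21.0 + 1000) × (-32.9/1000 + 1) − 1000
δ_product = -53.21‰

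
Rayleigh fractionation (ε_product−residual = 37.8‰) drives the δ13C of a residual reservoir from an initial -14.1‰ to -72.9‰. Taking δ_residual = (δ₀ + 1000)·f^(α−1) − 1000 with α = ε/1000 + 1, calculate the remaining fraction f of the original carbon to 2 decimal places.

α − 1 = ε/1000 = 0.0378
(δ_res + 1000)/(δ₀ + 1000) = (-72.9 + 1000)/(-14.1 + 1000) = 927.1/985.9 = 0.940359
f = 0.940359^(1/0.0378) = exp(ln(0.940359)/0.0378) = exp(-0.06149/0.0378)
f = exp(-1.6268) = 0.1966

0.20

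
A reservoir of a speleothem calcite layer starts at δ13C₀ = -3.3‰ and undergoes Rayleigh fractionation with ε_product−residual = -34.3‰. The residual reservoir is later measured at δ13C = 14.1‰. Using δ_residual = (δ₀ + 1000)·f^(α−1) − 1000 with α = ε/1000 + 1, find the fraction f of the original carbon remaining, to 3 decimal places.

0.604

α − 1 = ε/1000 = -0.0343
(δ_res + 1000)/(δ₀ + 1000) = (14.1 + 1000)/(-3.3 + 1000) = 1014.1/996.7 = 1.017458
f = 1.017458^(1/-0.0343) = exp(ln(1.017458)/-0.0343) = exp(0.01731/-0.0343)
f = exp(-0.5046) = 0.6038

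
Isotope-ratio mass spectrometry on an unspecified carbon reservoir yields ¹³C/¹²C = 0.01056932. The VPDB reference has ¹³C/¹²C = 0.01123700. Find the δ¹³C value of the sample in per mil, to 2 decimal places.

-59.42 per mil

δ¹³C = (R_sample / R_standard − 1) × 1000
R_sample / R_standard = 0.01056932 / 0.01123700 = 0.940582
δ¹³C = (0.940582 − 1) × 1000 = -59.418 per mil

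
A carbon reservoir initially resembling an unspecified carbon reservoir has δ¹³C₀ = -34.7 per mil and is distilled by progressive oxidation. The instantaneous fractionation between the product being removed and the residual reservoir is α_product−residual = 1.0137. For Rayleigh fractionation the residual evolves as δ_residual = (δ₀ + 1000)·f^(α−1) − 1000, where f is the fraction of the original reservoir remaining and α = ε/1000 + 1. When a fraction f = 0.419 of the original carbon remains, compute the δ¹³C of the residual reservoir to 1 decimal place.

Rayleigh residual: δ_res = (δ₀ + 1000)·f^(α−1) − 1000
α − 1 = 0.01370
f^(α−1) = 0.419^(0.01370) = 0.988153
δ_res = (-34.7 + 1000) × 0.988153 − 1000 = 953.864 − 1000 = -46.14 per mil

-46.1 per mil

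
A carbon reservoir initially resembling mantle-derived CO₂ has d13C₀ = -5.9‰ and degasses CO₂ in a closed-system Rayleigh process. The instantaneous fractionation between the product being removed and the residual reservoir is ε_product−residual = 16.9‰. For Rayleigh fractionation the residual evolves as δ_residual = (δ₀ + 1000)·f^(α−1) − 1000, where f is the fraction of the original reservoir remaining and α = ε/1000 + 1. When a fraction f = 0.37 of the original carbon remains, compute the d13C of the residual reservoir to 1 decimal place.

-22.5‰

Rayleigh residual: δ_res = (δ₀ + 1000)·f^(α−1) − 1000
α = ε/1000 + 1 = 1.01690, so α − 1 = 0.01690
f^(α−1) = 0.37^(0.01690) = 0.983338
δ_res = (-5.9 + 1000) × 0.983338 − 1000 = 977.536 − 1000 = -22.46‰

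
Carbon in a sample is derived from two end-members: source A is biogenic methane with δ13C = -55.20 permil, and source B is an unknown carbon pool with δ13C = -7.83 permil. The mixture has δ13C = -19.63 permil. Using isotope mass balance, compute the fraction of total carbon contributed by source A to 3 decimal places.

δ_mix = f_A·δ_A + (1 − f_A)·δ_B  ⇒  f_A = (δ_mix − δ_B)/(δ_A − δ_B)
f_A = (-19.63 − (-7.83)) / (-55.20 − (-7.83))
f_A = -11.80 / -47.37 = 0.2491

0.249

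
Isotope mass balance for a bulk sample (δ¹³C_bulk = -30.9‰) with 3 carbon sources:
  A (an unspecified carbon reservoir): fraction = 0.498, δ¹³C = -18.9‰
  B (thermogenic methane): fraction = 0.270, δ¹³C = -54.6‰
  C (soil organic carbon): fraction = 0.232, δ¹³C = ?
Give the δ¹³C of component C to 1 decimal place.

Isotope mass balance: δ_bulk = Σ fᵢ·δᵢ.
-30.9 = 0.498×(-18.9) + 0.270×(-54.6) + 0.232×δ_C
0.232·δ_C = -30.9 − (-24.154) = -6.746
δ_C = -6.746 / 0.232 = -29.08‰

-29.1‰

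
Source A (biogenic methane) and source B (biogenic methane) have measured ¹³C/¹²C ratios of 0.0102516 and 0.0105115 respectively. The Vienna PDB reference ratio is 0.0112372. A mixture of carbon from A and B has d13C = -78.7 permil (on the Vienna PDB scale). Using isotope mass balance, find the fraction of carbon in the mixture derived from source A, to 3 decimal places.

δ_A = (0.0102516/0.0112372 − 1)×1000 = (0.912291 − 1)×1000 = -87.709 permil
δ_B = (0.0105115/0.0112372 − 1)×1000 = (0.935420 − 1)×1000 = -64.580 permil
f_A = (δ_mix − δ_B)/(δ_A − δ_B) = (-78.7 − (-64.580))/(-87.709 − (-64.580))
f_A = -14.120 / -23.129 = 0.6105

0.610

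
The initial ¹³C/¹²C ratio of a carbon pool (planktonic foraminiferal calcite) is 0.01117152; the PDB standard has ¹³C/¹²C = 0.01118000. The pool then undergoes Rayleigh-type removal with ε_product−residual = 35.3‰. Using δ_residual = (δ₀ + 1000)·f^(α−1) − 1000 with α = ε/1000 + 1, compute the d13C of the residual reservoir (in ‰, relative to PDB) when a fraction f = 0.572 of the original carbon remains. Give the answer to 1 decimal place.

-20.3‰

δ₀ = (0.01117152/0.01118000 − 1)×1000 = (0.999242 − 1)×1000 = -0.758‰
α − 1 = ε/1000 = 0.0353
f^(α−1) = 0.572^(0.0353) = 0.980474
δ_res = (-0.758 + 1000) × 0.980474 − 1000 = 979.730 − 1000 = -20.27‰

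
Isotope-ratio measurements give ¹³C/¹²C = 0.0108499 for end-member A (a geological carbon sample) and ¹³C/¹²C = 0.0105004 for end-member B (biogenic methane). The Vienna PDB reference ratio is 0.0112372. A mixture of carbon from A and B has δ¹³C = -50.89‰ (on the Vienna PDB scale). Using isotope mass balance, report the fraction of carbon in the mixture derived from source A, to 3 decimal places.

δ_A = (0.0108499/0.0112372 − 1)×1000 = (0.965534 − 1)×1000 = -34.466‰
δ_B = (0.0105004/0.0112372 − 1)×1000 = (0.934432 − 1)×1000 = -65.568‰
f_A = (δ_mix − δ_B)/(δ_A − δ_B) = (-50.89 − (-65.568))/(-34.466 − (-65.568))
f_A = 14.678 / 31.102 = 0.4719

0.472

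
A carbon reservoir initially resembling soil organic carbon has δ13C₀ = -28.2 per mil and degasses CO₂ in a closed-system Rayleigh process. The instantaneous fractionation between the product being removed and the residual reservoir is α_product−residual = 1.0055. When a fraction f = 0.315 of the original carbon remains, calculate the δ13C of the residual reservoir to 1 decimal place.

Rayleigh residual: δ_res = (δ₀ + 1000)·f^(α−1) − 1000
α − 1 = 0.00550
f^(α−1) = 0.315^(0.00550) = 0.993667
δ_res = (-28.2 + 1000) × 0.993667 − 1000 = 965.645 − 1000 = -34.35 per mil

-34.4 per mil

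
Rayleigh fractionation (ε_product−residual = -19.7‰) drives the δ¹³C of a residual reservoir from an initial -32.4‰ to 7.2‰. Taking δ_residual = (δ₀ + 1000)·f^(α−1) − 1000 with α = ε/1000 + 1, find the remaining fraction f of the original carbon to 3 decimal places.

α − 1 = ε/1000 = -0.0197
(δ_res + 1000)/(δ₀ + 1000) = (7.2 + 1000)/(-32.4 + 1000) = 1007.2/967.6 = 1.040926
f = 1.040926^(1/-0.0197) = exp(ln(1.040926)/-0.0197) = exp(0.04011/-0.0197)
f = exp(-2.0361) = 0.1305

0.131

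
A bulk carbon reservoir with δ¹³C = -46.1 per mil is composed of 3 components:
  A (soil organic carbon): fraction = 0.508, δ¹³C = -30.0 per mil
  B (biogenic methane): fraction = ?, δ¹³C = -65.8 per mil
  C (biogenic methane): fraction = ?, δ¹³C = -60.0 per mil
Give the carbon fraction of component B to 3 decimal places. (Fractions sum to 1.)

0.231

Let f_B and f_C be the unknown fractions; fractions sum to 1 so f_B + f_C = 0.492.
Mass balance: Σ fᵢ·δᵢ = δ_bulk ⇒ f_B·(-65.8) + f_C·(-60.0) = -46.1 − (-15.240) = -30.860
Substitute f_C = 0.492 − f_B:
f_B·(-65.8 − -60.0) = -30.860 − 0.492×(-60.0) = -1.340
f_B = -1.340 / -5.8 = 0.2310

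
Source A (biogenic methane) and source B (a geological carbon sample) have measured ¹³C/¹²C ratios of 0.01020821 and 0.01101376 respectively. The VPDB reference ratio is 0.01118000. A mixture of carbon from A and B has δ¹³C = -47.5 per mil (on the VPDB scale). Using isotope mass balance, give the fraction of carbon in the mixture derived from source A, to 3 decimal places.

δ_A = (0.01020821/0.01118000 − 1)×1000 = (0.913078 − 1)×1000 = -86.922 per mil
δ_B = (0.01101376/0.01118000 − 1)×1000 = (0.985131 − 1)×1000 = -14.869 per mil
f_A = (δ_mix − δ_B)/(δ_A − δ_B) = (-47.5 − (-14.869))/(-86.922 − (-14.869))
f_A = -32.631 / -72.053 = 0.4529

0.453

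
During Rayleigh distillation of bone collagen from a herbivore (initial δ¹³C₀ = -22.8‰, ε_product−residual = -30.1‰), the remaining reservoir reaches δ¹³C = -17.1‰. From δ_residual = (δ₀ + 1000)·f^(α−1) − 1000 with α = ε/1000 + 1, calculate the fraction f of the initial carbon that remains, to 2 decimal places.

0.82

α − 1 = ε/1000 = -0.0301
(δ_res + 1000)/(δ₀ + 1000) = (-17.1 + 1000)/(-22.8 + 1000) = 982.9/977.2 = 1.005833
f = 1.005833^(1/-0.0301) = exp(ln(1.005833)/-0.0301) = exp(0.00582/-0.0301)
f = exp(-0.1932) = 0.8243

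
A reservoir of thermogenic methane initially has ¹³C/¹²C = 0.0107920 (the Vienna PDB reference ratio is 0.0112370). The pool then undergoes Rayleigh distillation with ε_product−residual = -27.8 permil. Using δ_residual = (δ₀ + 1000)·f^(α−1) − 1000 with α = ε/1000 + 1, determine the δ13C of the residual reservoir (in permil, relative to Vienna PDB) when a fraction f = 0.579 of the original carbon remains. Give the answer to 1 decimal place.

-24.9 permil

δ₀ = (0.0107920/0.0112370 − 1)×1000 = (0.960399 − 1)×1000 = -39.601 permil
α − 1 = ε/1000 = -0.0278
f^(α−1) = 0.579^(-0.0278) = 1.015307
δ_res = (-39.601 + 1000) × 1.015307 − 1000 = 975.100 − 1000 = -24.90 permil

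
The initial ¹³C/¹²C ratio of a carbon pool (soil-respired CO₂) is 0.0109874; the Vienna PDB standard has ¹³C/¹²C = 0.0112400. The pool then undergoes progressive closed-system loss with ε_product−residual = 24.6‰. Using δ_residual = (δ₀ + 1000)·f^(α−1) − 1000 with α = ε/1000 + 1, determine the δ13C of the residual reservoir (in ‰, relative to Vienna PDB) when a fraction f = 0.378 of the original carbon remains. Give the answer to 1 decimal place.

-45.6‰

δ₀ = (0.0109874/0.0112400 − 1)×1000 = (0.977527 − 1)×1000 = -22.473‰
α − 1 = ε/1000 = 0.0246
f^(α−1) = 0.378^(0.0246) = 0.976352
δ_res = (-22.473 + 1000) × 0.976352 − 1000 = 954.410 − 1000 = -45.59‰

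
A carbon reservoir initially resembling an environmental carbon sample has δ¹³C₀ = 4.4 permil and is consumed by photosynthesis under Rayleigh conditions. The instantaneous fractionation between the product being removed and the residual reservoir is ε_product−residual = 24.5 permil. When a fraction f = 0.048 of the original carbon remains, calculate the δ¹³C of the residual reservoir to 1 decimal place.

Rayleigh residual: δ_res = (δ₀ + 1000)·f^(α−1) − 1000
α = ε/1000 + 1 = 1.02450, so α − 1 = 0.02450
f^(α−1) = 0.048^(0.02450) = 0.928304
δ_res = (4.4 + 1000) × 0.928304 − 1000 = 932.389 − 1000 = -67.61 permil

-67.6 permil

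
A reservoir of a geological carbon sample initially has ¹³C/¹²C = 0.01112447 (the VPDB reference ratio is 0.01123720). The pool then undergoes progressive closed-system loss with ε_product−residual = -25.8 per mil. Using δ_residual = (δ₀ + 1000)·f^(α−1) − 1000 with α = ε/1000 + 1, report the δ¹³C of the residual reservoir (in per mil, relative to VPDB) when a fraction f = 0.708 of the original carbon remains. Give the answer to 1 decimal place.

δ₀ = (0.01112447/0.01123720 − 1)×1000 = (0.989968 − 1)×1000 = -10.032 per mil
α − 1 = ε/1000 = -0.0258
f^(α−1) = 0.708^(-0.0258) = 1.008949
δ_res = (-10.032 + 1000) × 1.008949 − 1000 = 998.827 − 1000 = -1.17 per mil

-1.2 per mil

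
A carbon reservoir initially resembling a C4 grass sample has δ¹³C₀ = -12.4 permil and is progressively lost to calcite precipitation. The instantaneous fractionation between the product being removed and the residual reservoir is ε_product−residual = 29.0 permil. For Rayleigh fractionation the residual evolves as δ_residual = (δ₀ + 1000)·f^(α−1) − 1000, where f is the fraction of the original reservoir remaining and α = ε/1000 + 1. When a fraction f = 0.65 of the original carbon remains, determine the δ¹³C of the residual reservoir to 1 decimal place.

-24.7 permil

Rayleigh residual: δ_res = (δ₀ + 1000)·f^(α−1) − 1000
α = ε/1000 + 1 = 1.02900, so α − 1 = 0.02900
f^(α−1) = 0.65^(0.02900) = 0.987585
δ_res = (-12.4 + 1000) × 0.987585 − 1000 = 975.339 − 1000 = -24.66 permil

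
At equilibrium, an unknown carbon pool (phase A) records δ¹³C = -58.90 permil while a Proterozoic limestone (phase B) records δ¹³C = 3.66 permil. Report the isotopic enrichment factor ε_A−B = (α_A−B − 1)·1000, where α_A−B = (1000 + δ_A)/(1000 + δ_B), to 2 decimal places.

-62.33 permil

α_A−B = (1000 + -58.90) / (1000 + 3.66) = 941.10 / 1003.66 = 0.937668
ε_A−B = (0.937668 − 1) × 1000 = -62.332 permil
(The approximation ε ≈ δ_A − δ_B would give -62.56 permil.)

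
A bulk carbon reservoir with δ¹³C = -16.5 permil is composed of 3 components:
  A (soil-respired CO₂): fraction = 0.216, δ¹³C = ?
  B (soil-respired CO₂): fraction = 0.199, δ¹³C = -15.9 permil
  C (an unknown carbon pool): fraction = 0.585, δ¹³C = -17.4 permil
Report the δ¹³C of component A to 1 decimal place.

-14.6 permil

Isotope mass balance: δ_bulk = Σ fᵢ·δᵢ.
-16.5 = 0.216×δ_A + 0.199×(-15.9) + 0.585×(-17.4)
0.216·δ_A = -16.5 − (-13.343) = -3.157
δ_A = -3.157 / 0.216 = -14.62 permil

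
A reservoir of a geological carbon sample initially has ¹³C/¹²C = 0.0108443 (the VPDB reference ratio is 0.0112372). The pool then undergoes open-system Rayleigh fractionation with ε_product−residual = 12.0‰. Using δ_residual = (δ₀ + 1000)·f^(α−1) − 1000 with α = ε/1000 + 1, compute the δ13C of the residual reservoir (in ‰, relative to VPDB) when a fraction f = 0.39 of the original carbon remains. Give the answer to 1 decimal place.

-45.8‰

δ₀ = (0.0108443/0.0112372 − 1)×1000 = (0.965036 − 1)×1000 = -34.964‰
α − 1 = ε/1000 = 0.0120
f^(α−1) = 0.39^(0.0120) = 0.988764
δ_res = (-34.964 + 1000) × 0.988764 − 1000 = 954.193 − 1000 = -45.81‰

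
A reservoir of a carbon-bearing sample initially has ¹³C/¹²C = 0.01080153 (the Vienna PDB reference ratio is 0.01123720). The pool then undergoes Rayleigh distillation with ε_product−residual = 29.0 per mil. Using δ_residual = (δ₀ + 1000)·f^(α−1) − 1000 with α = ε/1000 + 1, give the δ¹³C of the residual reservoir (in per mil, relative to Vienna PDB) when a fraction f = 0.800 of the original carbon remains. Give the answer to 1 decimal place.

δ₀ = (0.01080153/0.01123720 − 1)×1000 = (0.961230 − 1)×1000 = -38.770 per mil
α − 1 = ε/1000 = 0.0290
f^(α−1) = 0.800^(0.0290) = 0.993550
δ_res = (-38.770 + 1000) × 0.993550 − 1000 = 955.029 − 1000 = -44.97 per mil

-45.0 per mil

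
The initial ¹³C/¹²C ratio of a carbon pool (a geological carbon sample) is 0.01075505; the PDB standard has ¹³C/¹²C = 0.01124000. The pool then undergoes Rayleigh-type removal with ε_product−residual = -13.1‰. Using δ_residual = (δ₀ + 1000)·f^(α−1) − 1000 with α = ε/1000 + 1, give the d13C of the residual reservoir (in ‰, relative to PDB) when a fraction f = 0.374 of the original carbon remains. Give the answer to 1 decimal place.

δ₀ = (0.01075505/0.01124000 − 1)×1000 = (0.956855 − 1)×1000 = -43.145‰
α − 1 = ε/1000 = -0.0131
f^(α−1) = 0.374^(-0.0131) = 1.012967
δ_res = (-43.145 + 1000) × 1.012967 − 1000 = 969.263 − 1000 = -30.74‰

-30.7‰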